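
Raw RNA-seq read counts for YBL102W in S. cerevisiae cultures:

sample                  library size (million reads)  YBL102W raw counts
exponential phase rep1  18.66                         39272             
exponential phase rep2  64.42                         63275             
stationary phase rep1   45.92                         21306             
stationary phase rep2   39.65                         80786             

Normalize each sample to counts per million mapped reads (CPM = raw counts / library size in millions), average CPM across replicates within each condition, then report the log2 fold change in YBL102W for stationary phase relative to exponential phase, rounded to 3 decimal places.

-0.303

CPM(exponential phase rep1) = 39272 / 18.66 = 2104.6088
CPM(exponential phase rep2) = 63275 / 64.42 = 982.2260
CPM(stationary phase rep1) = 21306 / 45.92 = 463.9808
CPM(stationary phase rep2) = 80786 / 39.65 = 2037.4779
mean CPM(exponential phase) = 1543.4174; mean CPM(stationary phase) = 1250.7294
Fold change = 1250.7294 / 1543.4174 = 0.81036
log2(0.81036) = -0.3034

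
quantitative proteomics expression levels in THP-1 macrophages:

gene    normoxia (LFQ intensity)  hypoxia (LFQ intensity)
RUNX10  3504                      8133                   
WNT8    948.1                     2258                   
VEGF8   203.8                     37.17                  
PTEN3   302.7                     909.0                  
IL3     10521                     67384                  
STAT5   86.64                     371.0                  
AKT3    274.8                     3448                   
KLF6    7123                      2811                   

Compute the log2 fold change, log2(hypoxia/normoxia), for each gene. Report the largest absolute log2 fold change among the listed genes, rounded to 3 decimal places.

3.649

log2(8133/3504) = 1.215  (RUNX10)
log2(2258/948.1) = 1.252  (WNT8)
log2(37.17/203.8) = -2.455  (VEGF8)
log2(909.0/302.7) = 1.586  (PTEN3)
log2(67384/10521) = 2.679  (IL3)
log2(371.0/86.64) = 2.098  (STAT5)
log2(3448/274.8) = 3.649  (AKT3)
log2(2811/7123) = -1.341  (KLF6)
The largest magnitude belongs to AKT3.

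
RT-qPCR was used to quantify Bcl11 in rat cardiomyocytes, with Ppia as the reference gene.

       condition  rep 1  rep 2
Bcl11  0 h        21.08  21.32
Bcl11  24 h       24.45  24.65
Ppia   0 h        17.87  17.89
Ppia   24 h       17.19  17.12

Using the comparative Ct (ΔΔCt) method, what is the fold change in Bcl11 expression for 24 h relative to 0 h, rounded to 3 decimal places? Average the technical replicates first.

Mean Ct: Bcl11 0 h 21.200; Bcl11 24 h 24.550; Ppia 0 h 17.880; Ppia 24 h 17.155
ΔCt(0 h) = 21.200 − 17.880 = 3.320
ΔCt(24 h) = 24.550 − 17.155 = 7.395
ΔΔCt = 7.395 − 3.320 = 4.075
Fold change = 2^(−4.075) = 0.0593

0.059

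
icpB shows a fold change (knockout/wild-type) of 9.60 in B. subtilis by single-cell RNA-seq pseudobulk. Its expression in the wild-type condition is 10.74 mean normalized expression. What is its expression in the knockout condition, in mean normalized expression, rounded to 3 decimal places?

103.104

knockout expression = 10.74 × 9.60 = 103.104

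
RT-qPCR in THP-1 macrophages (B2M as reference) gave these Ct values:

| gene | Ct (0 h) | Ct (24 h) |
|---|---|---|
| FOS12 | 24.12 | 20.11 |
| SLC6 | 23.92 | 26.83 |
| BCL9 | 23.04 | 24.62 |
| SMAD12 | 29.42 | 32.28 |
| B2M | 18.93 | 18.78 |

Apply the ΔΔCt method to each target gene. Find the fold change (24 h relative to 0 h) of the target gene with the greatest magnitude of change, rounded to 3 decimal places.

14.520

FOS12: ΔΔCt = (20.11−18.78) − (24.12−18.93) = 1.33 − 5.19 = -3.86; fold change = 2^3.86 = 14.520
SLC6: ΔΔCt = (26.83−18.78) − (23.92−18.93) = 8.05 − 4.99 = 3.06; fold change = 2^-3.06 = 0.120
BCL9: ΔΔCt = (24.62−18.78) − (23.04−18.93) = 5.84 − 4.11 = 1.73; fold change = 2^-1.73 = 0.301
SMAD12: ΔΔCt = (32.28−18.78) − (29.42−18.93) = 13.50 − 10.49 = 3.01; fold change = 2^-3.01 = 0.124
FOS12 has the largest |ΔΔCt| = 3.86.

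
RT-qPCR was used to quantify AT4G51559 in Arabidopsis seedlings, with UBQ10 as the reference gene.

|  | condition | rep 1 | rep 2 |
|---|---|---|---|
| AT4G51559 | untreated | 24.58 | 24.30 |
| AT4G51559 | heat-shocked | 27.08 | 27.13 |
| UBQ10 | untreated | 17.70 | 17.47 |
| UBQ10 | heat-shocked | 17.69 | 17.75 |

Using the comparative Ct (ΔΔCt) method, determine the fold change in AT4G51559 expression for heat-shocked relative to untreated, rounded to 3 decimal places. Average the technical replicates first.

Mean Ct: AT4G51559 untreated 24.440; AT4G51559 heat-shocked 27.105; UBQ10 untreated 17.585; UBQ10 heat-shocked 17.720
ΔCt(untreated) = 24.440 − 17.585 = 6.855
ΔCt(heat-shocked) = 27.105 − 17.720 = 9.385
ΔΔCt = 9.385 − 6.855 = 2.530
Fold change = 2^(−2.530) = 0.1731

0.173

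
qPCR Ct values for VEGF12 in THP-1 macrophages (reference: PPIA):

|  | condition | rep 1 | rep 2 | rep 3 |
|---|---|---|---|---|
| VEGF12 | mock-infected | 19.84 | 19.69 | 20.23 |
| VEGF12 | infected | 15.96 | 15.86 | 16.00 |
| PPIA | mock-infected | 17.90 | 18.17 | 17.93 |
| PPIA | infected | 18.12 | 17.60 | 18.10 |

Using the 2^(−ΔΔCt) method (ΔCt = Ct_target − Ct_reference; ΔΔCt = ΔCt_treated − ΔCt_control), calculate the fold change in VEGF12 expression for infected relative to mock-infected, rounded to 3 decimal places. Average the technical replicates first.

15.137

Mean Ct: VEGF12 mock-infected 19.920; VEGF12 infected 15.940; PPIA mock-infected 18.000; PPIA infected 17.940
ΔCt(mock-infected) = 19.920 − 18.000 = 1.920
ΔCt(infected) = 15.940 − 17.940 = -2.000
ΔΔCt = -2.000 − 1.920 = -3.920
Fold change = 2^(−(-3.920)) = 2^3.920 = 15.1369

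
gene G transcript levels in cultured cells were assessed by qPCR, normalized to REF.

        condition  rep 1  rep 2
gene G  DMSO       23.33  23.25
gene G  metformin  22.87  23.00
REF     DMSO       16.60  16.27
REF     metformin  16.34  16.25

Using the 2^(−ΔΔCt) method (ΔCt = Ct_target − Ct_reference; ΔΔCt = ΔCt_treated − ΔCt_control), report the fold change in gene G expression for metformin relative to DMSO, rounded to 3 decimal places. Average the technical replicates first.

1.161

Mean Ct: gene G DMSO 23.290; gene G metformin 22.935; REF DMSO 16.435; REF metformin 16.295
ΔCt(DMSO) = 23.290 − 16.435 = 6.855
ΔCt(metformin) = 22.935 − 16.295 = 6.640
ΔΔCt = 6.640 − 6.855 = -0.215
Fold change = 2^(−(-0.215)) = 2^0.215 = 1.1607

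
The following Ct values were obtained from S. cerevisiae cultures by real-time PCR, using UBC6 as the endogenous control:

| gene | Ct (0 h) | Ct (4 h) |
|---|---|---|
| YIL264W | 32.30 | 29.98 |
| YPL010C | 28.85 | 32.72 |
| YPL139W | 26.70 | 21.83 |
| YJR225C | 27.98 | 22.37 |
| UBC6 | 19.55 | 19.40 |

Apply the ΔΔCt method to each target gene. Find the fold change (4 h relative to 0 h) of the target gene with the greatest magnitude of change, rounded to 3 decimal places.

44.017

YIL264W: ΔΔCt = (29.98−19.40) − (32.30−19.55) = 10.58 − 12.75 = -2.17; fold change = 2^2.17 = 4.500
YPL010C: ΔΔCt = (32.72−19.40) − (28.85−19.55) = 13.32 − 9.30 = 4.02; fold change = 2^-4.02 = 0.062
YPL139W: ΔΔCt = (21.83−19.40) − (26.70−19.55) = 2.43 − 7.15 = -4.72; fold change = 2^4.72 = 26.355
YJR225C: ΔΔCt = (22.37−19.40) − (27.98−19.55) = 2.97 − 8.43 = -5.46; fold change = 2^5.46 = 44.017
YJR225C has the largest |ΔΔCt| = 5.46.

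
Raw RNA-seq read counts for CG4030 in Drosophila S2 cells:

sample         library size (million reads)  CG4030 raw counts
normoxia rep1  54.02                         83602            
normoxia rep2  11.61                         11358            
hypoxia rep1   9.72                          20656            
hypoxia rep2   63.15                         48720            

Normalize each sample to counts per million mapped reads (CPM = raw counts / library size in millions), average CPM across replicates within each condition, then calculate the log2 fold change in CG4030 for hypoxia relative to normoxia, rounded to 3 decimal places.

CPM(normoxia rep1) = 83602 / 54.02 = 1547.6120
CPM(normoxia rep2) = 11358 / 11.61 = 978.2946
CPM(hypoxia rep1) = 20656 / 9.72 = 2125.1029
CPM(hypoxia rep2) = 48720 / 63.15 = 771.4964
mean CPM(normoxia) = 1262.9533; mean CPM(hypoxia) = 1448.2997
Fold change = 1448.2997 / 1262.9533 = 1.14676
log2(1.14676) = 0.1976

0.198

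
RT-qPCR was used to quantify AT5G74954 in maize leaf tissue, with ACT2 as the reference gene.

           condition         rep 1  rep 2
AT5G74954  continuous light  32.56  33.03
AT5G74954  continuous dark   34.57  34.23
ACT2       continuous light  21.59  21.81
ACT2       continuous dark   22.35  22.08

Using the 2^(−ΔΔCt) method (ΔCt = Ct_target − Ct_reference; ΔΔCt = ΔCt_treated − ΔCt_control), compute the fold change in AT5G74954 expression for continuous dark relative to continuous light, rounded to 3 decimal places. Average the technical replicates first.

Mean Ct: AT5G74954 continuous light 32.795; AT5G74954 continuous dark 34.400; ACT2 continuous light 21.700; ACT2 continuous dark 22.215
ΔCt(continuous light) = 32.795 − 21.700 = 11.095
ΔCt(continuous dark) = 34.400 − 22.215 = 12.185
ΔΔCt = 12.185 − 11.095 = 1.090
Fold change = 2^(−1.090) = 0.4698

0.470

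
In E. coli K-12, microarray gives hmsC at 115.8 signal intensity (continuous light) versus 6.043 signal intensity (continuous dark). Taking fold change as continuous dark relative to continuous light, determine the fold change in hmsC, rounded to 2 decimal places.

Fold change = 6.043 / 115.8 = 0.052
hmsC is downregulated.

0.05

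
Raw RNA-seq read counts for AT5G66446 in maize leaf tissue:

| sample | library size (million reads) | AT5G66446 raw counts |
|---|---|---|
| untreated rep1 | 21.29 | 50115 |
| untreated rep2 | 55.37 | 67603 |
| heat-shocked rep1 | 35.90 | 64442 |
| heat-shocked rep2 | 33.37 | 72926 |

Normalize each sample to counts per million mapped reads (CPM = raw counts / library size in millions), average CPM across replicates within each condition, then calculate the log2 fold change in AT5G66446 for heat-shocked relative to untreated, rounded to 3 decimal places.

CPM(untreated rep1) = 50115 / 21.29 = 2353.9220
CPM(untreated rep2) = 67603 / 55.37 = 1220.9319
CPM(heat-shocked rep1) = 64442 / 35.90 = 1795.0418
CPM(heat-shocked rep2) = 72926 / 33.37 = 2185.3761
mean CPM(untreated) = 1787.4270; mean CPM(heat-shocked) = 1990.2089
Fold change = 1990.2089 / 1787.4270 = 1.11345
log2(1.11345) = 0.1550

0.155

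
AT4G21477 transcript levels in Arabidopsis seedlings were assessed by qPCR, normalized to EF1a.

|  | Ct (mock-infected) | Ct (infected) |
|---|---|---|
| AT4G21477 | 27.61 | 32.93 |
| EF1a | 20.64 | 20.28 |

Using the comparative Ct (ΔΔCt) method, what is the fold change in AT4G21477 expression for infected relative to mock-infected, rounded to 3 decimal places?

ΔCt(mock-infected) = 27.610 − 20.640 = 6.970
ΔCt(infected) = 32.930 − 20.280 = 12.650
ΔΔCt = 12.650 − 6.970 = 5.680
Fold change = 2^(−5.680) = 0.0195

0.020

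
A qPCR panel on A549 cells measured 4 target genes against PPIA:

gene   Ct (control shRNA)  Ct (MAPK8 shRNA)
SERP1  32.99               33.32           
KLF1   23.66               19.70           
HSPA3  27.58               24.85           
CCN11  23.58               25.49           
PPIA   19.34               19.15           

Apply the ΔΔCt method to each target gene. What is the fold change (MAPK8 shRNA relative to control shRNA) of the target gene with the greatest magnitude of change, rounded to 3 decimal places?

SERP1: ΔΔCt = (33.32−19.15) − (32.99−19.34) = 14.17 − 13.65 = 0.52; fold change = 2^-0.52 = 0.697
KLF1: ΔΔCt = (19.70−19.15) − (23.66−19.34) = 0.55 − 4.32 = -3.77; fold change = 2^3.77 = 13.642
HSPA3: ΔΔCt = (24.85−19.15) − (27.58−19.34) = 5.70 − 8.24 = -2.54; fold change = 2^2.54 = 5.816
CCN11: ΔΔCt = (25.49−19.15) − (23.58−19.34) = 6.34 − 4.24 = 2.10; fold change = 2^-2.10 = 0.233
KLF1 has the largest |ΔΔCt| = 3.77.

13.642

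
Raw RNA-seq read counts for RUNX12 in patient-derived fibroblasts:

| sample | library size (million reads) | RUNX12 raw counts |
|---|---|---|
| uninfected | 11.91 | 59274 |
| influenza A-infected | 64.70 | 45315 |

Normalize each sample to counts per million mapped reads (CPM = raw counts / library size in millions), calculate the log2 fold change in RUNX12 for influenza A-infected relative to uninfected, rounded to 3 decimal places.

CPM(uninfected) = 59274 / 11.91 = 4976.8262
CPM(influenza A-infected) = 45315 / 64.70 = 700.3864
Fold change = 700.3864 / 4976.8262 = 0.14073
log2(0.14073) = -2.8290

-2.829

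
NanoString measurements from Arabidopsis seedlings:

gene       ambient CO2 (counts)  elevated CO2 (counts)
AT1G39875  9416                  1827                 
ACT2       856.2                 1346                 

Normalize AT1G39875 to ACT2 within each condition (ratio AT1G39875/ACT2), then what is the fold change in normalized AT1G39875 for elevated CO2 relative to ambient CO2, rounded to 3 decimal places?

AT1G39875/ACT2 (ambient CO2) = 9416 / 856.2 = 10.997
AT1G39875/ACT2 (elevated CO2) = 1827 / 1346 = 1.3574
Fold change = 1.3574 / 10.997 = 0.1234

0.123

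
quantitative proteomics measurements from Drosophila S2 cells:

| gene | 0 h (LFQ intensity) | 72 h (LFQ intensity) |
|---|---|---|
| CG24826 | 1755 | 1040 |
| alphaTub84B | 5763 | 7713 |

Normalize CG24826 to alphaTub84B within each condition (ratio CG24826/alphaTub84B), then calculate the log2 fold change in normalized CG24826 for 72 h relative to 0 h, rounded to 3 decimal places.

CG24826/alphaTub84B (0 h) = 1755 / 5763 = 0.30453
CG24826/alphaTub84B (72 h) = 1040 / 7713 = 0.13484
Fold change = 0.13484 / 0.30453 = 0.4428
log2(0.4428) = -1.1754

-1.175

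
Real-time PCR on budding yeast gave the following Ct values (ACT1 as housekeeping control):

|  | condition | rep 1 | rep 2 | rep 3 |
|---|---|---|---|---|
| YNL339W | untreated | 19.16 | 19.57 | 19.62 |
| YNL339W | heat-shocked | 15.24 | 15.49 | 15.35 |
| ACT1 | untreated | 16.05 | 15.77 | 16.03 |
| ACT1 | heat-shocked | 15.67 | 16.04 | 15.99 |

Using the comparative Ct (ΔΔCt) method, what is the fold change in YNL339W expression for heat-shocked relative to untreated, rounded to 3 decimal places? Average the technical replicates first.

16.450

Mean Ct: YNL339W untreated 19.450; YNL339W heat-shocked 15.360; ACT1 untreated 15.950; ACT1 heat-shocked 15.900
ΔCt(untreated) = 19.450 − 15.950 = 3.500
ΔCt(heat-shocked) = 15.360 − 15.900 = -0.540
ΔΔCt = -0.540 − 3.500 = -4.040
Fold change = 2^(−(-4.040)) = 2^4.040 = 16.4498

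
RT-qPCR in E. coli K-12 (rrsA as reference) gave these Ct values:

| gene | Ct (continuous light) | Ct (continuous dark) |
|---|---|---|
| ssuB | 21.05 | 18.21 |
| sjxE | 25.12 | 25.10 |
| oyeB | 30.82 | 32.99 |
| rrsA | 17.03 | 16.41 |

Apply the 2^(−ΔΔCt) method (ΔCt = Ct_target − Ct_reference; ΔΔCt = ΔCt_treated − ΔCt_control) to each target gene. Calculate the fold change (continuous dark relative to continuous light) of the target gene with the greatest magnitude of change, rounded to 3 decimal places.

ssuB: ΔΔCt = (18.21−16.41) − (21.05−17.03) = 1.80 − 4.02 = -2.22; fold change = 2^2.22 = 4.659
sjxE: ΔΔCt = (25.10−16.41) − (25.12−17.03) = 8.69 − 8.09 = 0.60; fold change = 2^-0.60 = 0.660
oyeB: ΔΔCt = (32.99−16.41) − (30.82−17.03) = 16.58 − 13.79 = 2.79; fold change = 2^-2.79 = 0.145
oyeB has the largest |ΔΔCt| = 2.79.

0.145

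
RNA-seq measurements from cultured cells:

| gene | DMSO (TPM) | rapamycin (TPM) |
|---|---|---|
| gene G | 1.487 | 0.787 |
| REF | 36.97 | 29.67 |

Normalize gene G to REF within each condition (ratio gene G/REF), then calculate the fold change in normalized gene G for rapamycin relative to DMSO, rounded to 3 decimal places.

0.659

gene G/REF (DMSO) = 1.487 / 36.97 = 0.040222
gene G/REF (rapamycin) = 0.787 / 29.67 = 0.026525
Fold change = 0.026525 / 0.040222 = 0.6595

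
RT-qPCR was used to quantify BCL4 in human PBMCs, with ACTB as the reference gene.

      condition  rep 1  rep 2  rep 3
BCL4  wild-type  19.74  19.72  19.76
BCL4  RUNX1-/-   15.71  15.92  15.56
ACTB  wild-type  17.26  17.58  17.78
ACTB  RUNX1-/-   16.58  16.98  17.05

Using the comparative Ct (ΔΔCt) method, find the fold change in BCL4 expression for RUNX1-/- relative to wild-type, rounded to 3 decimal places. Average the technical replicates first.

Mean Ct: BCL4 wild-type 19.740; BCL4 RUNX1-/- 15.730; ACTB wild-type 17.540; ACTB RUNX1-/- 16.870
ΔCt(wild-type) = 19.740 − 17.540 = 2.200
ΔCt(RUNX1-/-) = 15.730 − 16.870 = -1.140
ΔΔCt = -1.140 − 2.200 = -3.340
Fold change = 2^(−(-3.340)) = 2^3.340 = 10.1261

10.126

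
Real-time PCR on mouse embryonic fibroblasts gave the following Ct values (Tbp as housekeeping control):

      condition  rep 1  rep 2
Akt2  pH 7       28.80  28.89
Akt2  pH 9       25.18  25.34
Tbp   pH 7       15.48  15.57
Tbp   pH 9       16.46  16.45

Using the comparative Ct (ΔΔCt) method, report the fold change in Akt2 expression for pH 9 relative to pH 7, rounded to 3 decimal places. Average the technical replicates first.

Mean Ct: Akt2 pH 7 28.845; Akt2 pH 9 25.260; Tbp pH 7 15.525; Tbp pH 9 16.455
ΔCt(pH 7) = 28.845 − 15.525 = 13.320
ΔCt(pH 9) = 25.260 − 16.455 = 8.805
ΔΔCt = 8.805 − 13.320 = -4.515
Fold change = 2^(−(-4.515)) = 2^4.515 = 22.8639

22.864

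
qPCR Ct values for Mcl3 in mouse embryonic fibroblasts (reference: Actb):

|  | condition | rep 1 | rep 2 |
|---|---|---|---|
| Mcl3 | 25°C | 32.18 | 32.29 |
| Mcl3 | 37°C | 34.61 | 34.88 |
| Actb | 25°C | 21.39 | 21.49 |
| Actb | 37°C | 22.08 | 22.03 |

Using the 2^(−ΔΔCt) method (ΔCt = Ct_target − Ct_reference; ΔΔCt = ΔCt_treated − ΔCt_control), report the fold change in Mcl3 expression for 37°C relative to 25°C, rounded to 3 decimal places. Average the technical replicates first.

Mean Ct: Mcl3 25°C 32.235; Mcl3 37°C 34.745; Actb 25°C 21.440; Actb 37°C 22.055
ΔCt(25°C) = 32.235 − 21.440 = 10.795
ΔCt(37°C) = 34.745 − 22.055 = 12.690
ΔΔCt = 12.690 − 10.795 = 1.895
Fold change = 2^(−1.895) = 0.2689

0.269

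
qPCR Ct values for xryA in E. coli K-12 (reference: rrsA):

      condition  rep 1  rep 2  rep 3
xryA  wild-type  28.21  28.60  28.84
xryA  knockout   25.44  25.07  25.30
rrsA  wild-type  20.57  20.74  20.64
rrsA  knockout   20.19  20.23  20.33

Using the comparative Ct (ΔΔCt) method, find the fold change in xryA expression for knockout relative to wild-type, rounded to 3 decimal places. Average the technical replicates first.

7.362

Mean Ct: xryA wild-type 28.550; xryA knockout 25.270; rrsA wild-type 20.650; rrsA knockout 20.250
ΔCt(wild-type) = 28.550 − 20.650 = 7.900
ΔCt(knockout) = 25.270 − 20.250 = 5.020
ΔΔCt = 5.020 − 7.900 = -2.880
Fold change = 2^(−(-2.880)) = 2^2.880 = 7.3615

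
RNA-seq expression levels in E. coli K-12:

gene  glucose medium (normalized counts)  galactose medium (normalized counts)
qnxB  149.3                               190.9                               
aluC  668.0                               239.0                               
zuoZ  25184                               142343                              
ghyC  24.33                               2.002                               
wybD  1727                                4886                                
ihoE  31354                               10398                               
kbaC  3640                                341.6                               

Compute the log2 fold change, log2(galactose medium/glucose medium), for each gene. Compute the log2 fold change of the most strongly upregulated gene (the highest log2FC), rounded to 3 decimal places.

log2(190.9/149.3) = 0.355  (qnxB)
log2(239.0/668.0) = -1.483  (aluC)
log2(142343/25184) = 2.499  (zuoZ)
log2(2.002/24.33) = -3.603  (ghyC)
log2(4886/1727) = 1.500  (wybD)
log2(10398/31354) = -1.592  (ihoE)
log2(341.6/3640) = -3.414  (kbaC)
zuoZ is most strongly upregulated.

2.499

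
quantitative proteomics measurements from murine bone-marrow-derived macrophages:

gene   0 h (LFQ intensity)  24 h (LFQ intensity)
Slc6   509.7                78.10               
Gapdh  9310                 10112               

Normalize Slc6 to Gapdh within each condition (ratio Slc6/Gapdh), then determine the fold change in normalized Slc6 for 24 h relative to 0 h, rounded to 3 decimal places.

0.141

Slc6/Gapdh (0 h) = 509.7 / 9310 = 0.054748
Slc6/Gapdh (24 h) = 78.10 / 10112 = 0.0077235
Fold change = 0.0077235 / 0.054748 = 0.1411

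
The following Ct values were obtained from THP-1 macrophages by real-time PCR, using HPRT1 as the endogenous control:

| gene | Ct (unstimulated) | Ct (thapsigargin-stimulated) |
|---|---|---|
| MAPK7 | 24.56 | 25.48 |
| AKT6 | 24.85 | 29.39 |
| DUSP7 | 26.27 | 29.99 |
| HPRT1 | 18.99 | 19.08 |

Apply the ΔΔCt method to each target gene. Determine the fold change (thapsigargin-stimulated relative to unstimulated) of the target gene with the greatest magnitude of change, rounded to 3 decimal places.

0.046

MAPK7: ΔΔCt = (25.48−19.08) − (24.56−18.99) = 6.40 − 5.57 = 0.83; fold change = 2^-0.83 = 0.563
AKT6: ΔΔCt = (29.39−19.08) − (24.85−18.99) = 10.31 − 5.86 = 4.45; fold change = 2^-4.45 = 0.046
DUSP7: ΔΔCt = (29.99−19.08) − (26.27−18.99) = 10.91 − 7.28 = 3.63; fold change = 2^-3.63 = 0.081
AKT6 has the largest |ΔΔCt| = 4.45.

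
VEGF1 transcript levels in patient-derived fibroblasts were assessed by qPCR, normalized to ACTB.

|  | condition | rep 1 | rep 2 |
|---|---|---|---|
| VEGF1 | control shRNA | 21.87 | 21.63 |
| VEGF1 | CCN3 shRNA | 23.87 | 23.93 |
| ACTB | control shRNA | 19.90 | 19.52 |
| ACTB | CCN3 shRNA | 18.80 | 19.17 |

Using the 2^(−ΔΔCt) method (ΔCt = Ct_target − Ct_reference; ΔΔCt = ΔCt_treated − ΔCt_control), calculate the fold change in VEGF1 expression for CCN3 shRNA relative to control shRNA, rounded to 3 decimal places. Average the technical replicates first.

Mean Ct: VEGF1 control shRNA 21.750; VEGF1 CCN3 shRNA 23.900; ACTB control shRNA 19.710; ACTB CCN3 shRNA 18.985
ΔCt(control shRNA) = 21.750 − 19.710 = 2.040
ΔCt(CCN3 shRNA) = 23.900 − 18.985 = 4.915
ΔΔCt = 4.915 − 2.040 = 2.875
Fold change = 2^(−2.875) = 0.1363

0.136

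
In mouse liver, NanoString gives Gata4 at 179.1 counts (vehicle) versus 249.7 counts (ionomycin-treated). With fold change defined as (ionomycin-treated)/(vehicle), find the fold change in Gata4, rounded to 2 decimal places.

1.39

Fold change = 249.7 / 179.1 = 1.394
Gata4 is upregulated.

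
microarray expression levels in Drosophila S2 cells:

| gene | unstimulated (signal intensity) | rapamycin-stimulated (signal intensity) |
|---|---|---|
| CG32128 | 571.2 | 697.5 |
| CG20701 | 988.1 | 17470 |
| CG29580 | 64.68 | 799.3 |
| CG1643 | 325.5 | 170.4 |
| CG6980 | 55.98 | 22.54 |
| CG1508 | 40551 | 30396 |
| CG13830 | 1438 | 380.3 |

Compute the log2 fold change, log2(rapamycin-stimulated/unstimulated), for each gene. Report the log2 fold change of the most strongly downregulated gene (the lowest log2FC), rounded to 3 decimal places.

log2(697.5/571.2) = 0.288  (CG32128)
log2(17470/988.1) = 4.144  (CG20701)
log2(799.3/64.68) = 3.627  (CG29580)
log2(170.4/325.5) = -0.934  (CG1643)
log2(22.54/55.98) = -1.312  (CG6980)
log2(30396/40551) = -0.416  (CG1508)
log2(380.3/1438) = -1.919  (CG13830)
CG13830 is most strongly downregulated.

-1.919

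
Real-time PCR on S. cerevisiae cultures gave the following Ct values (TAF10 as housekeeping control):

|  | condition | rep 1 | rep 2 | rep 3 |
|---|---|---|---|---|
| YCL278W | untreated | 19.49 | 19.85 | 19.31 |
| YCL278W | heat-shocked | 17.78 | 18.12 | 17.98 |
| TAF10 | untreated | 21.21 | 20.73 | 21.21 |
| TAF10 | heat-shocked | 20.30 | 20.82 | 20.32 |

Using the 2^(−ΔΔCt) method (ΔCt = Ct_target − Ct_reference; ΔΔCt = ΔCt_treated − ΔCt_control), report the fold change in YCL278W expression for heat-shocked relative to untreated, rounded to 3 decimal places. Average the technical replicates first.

2.028

Mean Ct: YCL278W untreated 19.550; YCL278W heat-shocked 17.960; TAF10 untreated 21.050; TAF10 heat-shocked 20.480
ΔCt(untreated) = 19.550 − 21.050 = -1.500
ΔCt(heat-shocked) = 17.960 − 20.480 = -2.520
ΔΔCt = -2.520 − (-1.500) = -1.020
Fold change = 2^(−(-1.020)) = 2^1.020 = 2.0279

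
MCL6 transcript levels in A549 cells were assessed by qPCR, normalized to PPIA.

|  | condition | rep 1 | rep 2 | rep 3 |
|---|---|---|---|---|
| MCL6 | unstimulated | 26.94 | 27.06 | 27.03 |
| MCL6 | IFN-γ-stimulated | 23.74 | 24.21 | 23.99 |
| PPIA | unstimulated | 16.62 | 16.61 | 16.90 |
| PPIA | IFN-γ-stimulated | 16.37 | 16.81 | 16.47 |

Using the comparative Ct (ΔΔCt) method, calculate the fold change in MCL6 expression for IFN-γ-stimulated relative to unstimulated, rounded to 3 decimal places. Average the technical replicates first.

Mean Ct: MCL6 unstimulated 27.010; MCL6 IFN-γ-stimulated 23.980; PPIA unstimulated 16.710; PPIA IFN-γ-stimulated 16.550
ΔCt(unstimulated) = 27.010 − 16.710 = 10.300
ΔCt(IFN-γ-stimulated) = 23.980 − 16.550 = 7.430
ΔΔCt = 7.430 − 10.300 = -2.870
Fold change = 2^(−(-2.870)) = 2^2.870 = 7.3107

7.311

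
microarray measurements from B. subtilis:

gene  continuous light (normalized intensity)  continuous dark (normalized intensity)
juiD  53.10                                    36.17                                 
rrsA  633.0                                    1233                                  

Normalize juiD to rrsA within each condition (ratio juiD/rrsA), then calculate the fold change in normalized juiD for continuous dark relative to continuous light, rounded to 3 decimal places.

juiD/rrsA (continuous light) = 53.10 / 633.0 = 0.083886
juiD/rrsA (continuous dark) = 36.17 / 1233 = 0.029335
Fold change = 0.029335 / 0.083886 = 0.3497

0.350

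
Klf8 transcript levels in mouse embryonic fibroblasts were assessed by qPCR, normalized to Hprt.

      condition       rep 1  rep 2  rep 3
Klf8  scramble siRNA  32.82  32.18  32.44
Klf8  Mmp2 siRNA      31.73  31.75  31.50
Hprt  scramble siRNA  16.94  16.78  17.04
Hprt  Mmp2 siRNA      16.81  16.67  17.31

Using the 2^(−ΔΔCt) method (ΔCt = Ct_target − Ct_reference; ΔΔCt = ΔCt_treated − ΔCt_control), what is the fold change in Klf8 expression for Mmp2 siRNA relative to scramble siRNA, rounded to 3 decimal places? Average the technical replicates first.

Mean Ct: Klf8 scramble siRNA 32.480; Klf8 Mmp2 siRNA 31.660; Hprt scramble siRNA 16.920; Hprt Mmp2 siRNA 16.930
ΔCt(scramble siRNA) = 32.480 − 16.920 = 15.560
ΔCt(Mmp2 siRNA) = 31.660 − 16.930 = 14.730
ΔΔCt = 14.730 − 15.560 = -0.830
Fold change = 2^(−(-0.830)) = 2^0.830 = 1.7777

1.778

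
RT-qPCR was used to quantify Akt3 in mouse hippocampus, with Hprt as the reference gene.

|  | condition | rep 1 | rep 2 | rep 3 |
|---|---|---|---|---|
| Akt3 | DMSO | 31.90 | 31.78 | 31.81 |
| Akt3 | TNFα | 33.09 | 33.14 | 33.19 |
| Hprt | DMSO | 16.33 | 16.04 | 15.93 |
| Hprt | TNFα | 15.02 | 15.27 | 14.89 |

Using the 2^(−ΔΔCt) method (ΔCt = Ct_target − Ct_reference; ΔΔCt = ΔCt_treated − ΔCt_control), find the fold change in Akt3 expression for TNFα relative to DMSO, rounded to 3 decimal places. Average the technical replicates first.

0.196

Mean Ct: Akt3 DMSO 31.830; Akt3 TNFα 33.140; Hprt DMSO 16.100; Hprt TNFα 15.060
ΔCt(DMSO) = 31.830 − 16.100 = 15.730
ΔCt(TNFα) = 33.140 − 15.060 = 18.080
ΔΔCt = 18.080 − 15.730 = 2.350
Fold change = 2^(−2.350) = 0.1961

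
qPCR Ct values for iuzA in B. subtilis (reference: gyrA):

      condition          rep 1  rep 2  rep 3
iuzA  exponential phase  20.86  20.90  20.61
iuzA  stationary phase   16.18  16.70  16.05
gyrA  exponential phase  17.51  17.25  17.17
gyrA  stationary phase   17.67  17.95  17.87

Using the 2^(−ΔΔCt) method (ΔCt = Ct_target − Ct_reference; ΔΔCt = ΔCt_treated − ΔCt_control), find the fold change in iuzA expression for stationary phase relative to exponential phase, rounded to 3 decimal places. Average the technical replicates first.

32.000

Mean Ct: iuzA exponential phase 20.790; iuzA stationary phase 16.310; gyrA exponential phase 17.310; gyrA stationary phase 17.830
ΔCt(exponential phase) = 20.790 − 17.310 = 3.480
ΔCt(stationary phase) = 16.310 − 17.830 = -1.520
ΔΔCt = -1.520 − 3.480 = -5.000
Fold change = 2^(−(-5.000)) = 2^5.000 = 32.0000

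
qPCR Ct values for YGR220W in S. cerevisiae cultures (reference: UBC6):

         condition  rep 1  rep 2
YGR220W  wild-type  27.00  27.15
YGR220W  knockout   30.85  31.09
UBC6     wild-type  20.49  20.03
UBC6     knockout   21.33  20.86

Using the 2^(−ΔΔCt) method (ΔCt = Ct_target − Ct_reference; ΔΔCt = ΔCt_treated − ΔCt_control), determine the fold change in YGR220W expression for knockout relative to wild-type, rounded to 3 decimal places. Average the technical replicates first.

0.120

Mean Ct: YGR220W wild-type 27.075; YGR220W knockout 30.970; UBC6 wild-type 20.260; UBC6 knockout 21.095
ΔCt(wild-type) = 27.075 − 20.260 = 6.815
ΔCt(knockout) = 30.970 − 21.095 = 9.875
ΔΔCt = 9.875 − 6.815 = 3.060
Fold change = 2^(−3.060) = 0.1199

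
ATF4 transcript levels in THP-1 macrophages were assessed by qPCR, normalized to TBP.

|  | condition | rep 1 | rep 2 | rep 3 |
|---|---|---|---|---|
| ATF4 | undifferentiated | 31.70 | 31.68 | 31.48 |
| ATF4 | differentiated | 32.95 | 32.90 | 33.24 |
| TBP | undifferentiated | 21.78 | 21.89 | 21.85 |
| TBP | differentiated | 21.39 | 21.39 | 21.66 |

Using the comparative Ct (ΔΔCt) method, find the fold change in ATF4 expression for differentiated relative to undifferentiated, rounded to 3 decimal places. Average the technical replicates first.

0.293

Mean Ct: ATF4 undifferentiated 31.620; ATF4 differentiated 33.030; TBP undifferentiated 21.840; TBP differentiated 21.480
ΔCt(undifferentiated) = 31.620 − 21.840 = 9.780
ΔCt(differentiated) = 33.030 − 21.480 = 11.550
ΔΔCt = 11.550 − 9.780 = 1.770
Fold change = 2^(−1.770) = 0.2932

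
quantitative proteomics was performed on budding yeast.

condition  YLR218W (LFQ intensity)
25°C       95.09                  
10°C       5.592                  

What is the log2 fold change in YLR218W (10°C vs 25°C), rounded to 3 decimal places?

-4.088

Fold change = 5.592 / 95.09 = 0.0588
log2(0.0588) = -4.0879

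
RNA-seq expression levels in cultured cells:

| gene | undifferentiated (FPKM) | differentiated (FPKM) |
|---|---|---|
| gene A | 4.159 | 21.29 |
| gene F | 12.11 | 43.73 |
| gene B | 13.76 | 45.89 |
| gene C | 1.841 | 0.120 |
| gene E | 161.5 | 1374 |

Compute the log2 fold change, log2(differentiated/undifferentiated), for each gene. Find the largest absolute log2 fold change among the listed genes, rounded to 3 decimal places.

3.939

log2(21.29/4.159) = 2.356  (gene A)
log2(43.73/12.11) = 1.852  (gene F)
log2(45.89/13.76) = 1.738  (gene B)
log2(0.120/1.841) = -3.939  (gene C)
log2(1374/161.5) = 3.089  (gene E)
The largest magnitude belongs to gene C.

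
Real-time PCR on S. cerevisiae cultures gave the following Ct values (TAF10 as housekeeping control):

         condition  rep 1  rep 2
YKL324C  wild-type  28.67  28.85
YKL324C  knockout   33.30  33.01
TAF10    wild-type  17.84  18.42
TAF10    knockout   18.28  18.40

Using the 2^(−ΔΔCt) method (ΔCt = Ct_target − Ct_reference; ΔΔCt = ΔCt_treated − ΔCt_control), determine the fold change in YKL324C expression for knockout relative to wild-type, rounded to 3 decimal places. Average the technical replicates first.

0.055

Mean Ct: YKL324C wild-type 28.760; YKL324C knockout 33.155; TAF10 wild-type 18.130; TAF10 knockout 18.340
ΔCt(wild-type) = 28.760 − 18.130 = 10.630
ΔCt(knockout) = 33.155 − 18.340 = 14.815
ΔΔCt = 14.815 − 10.630 = 4.185
Fold change = 2^(−4.185) = 0.0550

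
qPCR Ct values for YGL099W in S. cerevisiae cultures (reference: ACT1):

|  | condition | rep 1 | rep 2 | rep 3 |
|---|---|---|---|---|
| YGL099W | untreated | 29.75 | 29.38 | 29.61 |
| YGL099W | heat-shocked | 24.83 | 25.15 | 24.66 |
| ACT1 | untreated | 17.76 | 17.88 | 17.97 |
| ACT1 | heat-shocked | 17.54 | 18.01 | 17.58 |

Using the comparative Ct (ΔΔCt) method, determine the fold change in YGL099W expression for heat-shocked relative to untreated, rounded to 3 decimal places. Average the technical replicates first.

23.264

Mean Ct: YGL099W untreated 29.580; YGL099W heat-shocked 24.880; ACT1 untreated 17.870; ACT1 heat-shocked 17.710
ΔCt(untreated) = 29.580 − 17.870 = 11.710
ΔCt(heat-shocked) = 24.880 − 17.710 = 7.170
ΔΔCt = 7.170 − 11.710 = -4.540
Fold change = 2^(−(-4.540)) = 2^4.540 = 23.2636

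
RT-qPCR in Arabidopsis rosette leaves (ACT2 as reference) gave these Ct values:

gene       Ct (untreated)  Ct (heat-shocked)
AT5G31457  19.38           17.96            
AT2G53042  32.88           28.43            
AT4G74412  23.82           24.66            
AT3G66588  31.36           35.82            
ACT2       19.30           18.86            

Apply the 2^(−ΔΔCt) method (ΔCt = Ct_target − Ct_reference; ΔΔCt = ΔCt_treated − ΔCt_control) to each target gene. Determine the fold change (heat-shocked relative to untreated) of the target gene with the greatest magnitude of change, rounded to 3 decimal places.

0.033

AT5G31457: ΔΔCt = (17.96−18.86) − (19.38−19.30) = -0.90 − 0.08 = -0.98; fold change = 2^0.98 = 1.972
AT2G53042: ΔΔCt = (28.43−18.86) − (32.88−19.30) = 9.57 − 13.58 = -4.01; fold change = 2^4.01 = 16.111
AT4G74412: ΔΔCt = (24.66−18.86) − (23.82−19.30) = 5.80 − 4.52 = 1.28; fold change = 2^-1.28 = 0.412
AT3G66588: ΔΔCt = (35.82−18.86) − (31.36−19.30) = 16.96 − 12.06 = 4.90; fold change = 2^-4.90 = 0.033
AT3G66588 has the largest |ΔΔCt| = 4.90.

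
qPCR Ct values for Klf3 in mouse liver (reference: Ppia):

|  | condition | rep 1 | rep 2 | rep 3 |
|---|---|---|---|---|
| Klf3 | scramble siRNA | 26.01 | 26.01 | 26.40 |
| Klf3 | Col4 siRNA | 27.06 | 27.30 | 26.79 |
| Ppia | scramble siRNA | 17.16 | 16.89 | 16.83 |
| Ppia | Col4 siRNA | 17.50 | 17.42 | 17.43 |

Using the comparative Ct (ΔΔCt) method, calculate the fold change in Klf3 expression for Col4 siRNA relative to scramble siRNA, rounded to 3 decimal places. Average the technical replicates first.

0.747

Mean Ct: Klf3 scramble siRNA 26.140; Klf3 Col4 siRNA 27.050; Ppia scramble siRNA 16.960; Ppia Col4 siRNA 17.450
ΔCt(scramble siRNA) = 26.140 − 16.960 = 9.180
ΔCt(Col4 siRNA) = 27.050 − 17.450 = 9.600
ΔΔCt = 9.600 − 9.180 = 0.420
Fold change = 2^(−0.420) = 0.7474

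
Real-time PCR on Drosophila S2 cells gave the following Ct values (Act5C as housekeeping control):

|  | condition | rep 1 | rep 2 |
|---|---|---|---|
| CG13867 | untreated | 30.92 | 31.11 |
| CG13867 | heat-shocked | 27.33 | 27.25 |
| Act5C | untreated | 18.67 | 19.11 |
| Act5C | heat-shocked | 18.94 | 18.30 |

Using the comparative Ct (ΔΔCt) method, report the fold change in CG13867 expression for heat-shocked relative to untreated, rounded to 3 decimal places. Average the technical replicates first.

10.966

Mean Ct: CG13867 untreated 31.015; CG13867 heat-shocked 27.290; Act5C untreated 18.890; Act5C heat-shocked 18.620
ΔCt(untreated) = 31.015 − 18.890 = 12.125
ΔCt(heat-shocked) = 27.290 − 18.620 = 8.670
ΔΔCt = 8.670 − 12.125 = -3.455
Fold change = 2^(−(-3.455)) = 2^3.455 = 10.9663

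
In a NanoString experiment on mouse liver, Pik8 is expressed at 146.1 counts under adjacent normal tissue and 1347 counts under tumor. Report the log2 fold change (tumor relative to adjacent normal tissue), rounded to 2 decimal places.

3.20

Fold change = 1347 / 146.1 = 9.2197
log2(9.2197) = 3.205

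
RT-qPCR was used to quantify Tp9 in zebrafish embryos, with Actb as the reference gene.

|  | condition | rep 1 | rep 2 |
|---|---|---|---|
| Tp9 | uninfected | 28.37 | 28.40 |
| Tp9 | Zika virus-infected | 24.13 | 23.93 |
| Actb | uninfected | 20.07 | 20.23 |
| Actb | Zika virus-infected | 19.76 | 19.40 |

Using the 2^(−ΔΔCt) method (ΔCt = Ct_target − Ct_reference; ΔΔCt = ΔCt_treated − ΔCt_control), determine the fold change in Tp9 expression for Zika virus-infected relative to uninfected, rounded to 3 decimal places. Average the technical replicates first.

Mean Ct: Tp9 uninfected 28.385; Tp9 Zika virus-infected 24.030; Actb uninfected 20.150; Actb Zika virus-infected 19.580
ΔCt(uninfected) = 28.385 − 20.150 = 8.235
ΔCt(Zika virus-infected) = 24.030 − 19.580 = 4.450
ΔΔCt = 4.450 − 8.235 = -3.785
Fold change = 2^(−(-3.785)) = 2^3.785 = 13.7847

13.785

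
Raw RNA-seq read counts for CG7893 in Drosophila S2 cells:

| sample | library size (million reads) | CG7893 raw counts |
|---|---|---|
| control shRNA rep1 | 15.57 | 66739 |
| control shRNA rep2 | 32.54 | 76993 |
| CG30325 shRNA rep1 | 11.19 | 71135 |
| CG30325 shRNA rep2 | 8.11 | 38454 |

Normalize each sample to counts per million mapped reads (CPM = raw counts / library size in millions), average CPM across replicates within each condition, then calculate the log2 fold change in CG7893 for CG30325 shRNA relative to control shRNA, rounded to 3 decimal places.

CPM(control shRNA rep1) = 66739 / 15.57 = 4286.3841
CPM(control shRNA rep2) = 76993 / 32.54 = 2366.1033
CPM(CG30325 shRNA rep1) = 71135 / 11.19 = 6357.0152
CPM(CG30325 shRNA rep2) = 38454 / 8.11 = 4741.5536
mean CPM(control shRNA) = 3326.2437; mean CPM(CG30325 shRNA) = 5549.2844
Fold change = 5549.2844 / 3326.2437 = 1.66833
log2(1.66833) = 0.7384

0.738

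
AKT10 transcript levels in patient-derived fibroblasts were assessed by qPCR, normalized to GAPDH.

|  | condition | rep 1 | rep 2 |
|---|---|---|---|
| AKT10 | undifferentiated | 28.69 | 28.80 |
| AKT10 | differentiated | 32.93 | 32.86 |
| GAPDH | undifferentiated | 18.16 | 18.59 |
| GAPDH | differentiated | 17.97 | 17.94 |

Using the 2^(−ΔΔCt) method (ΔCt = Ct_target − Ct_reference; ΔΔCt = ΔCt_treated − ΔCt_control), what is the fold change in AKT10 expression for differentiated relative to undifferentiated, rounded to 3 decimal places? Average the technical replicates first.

Mean Ct: AKT10 undifferentiated 28.745; AKT10 differentiated 32.895; GAPDH undifferentiated 18.375; GAPDH differentiated 17.955
ΔCt(undifferentiated) = 28.745 − 18.375 = 10.370
ΔCt(differentiated) = 32.895 − 17.955 = 14.940
ΔΔCt = 14.940 − 10.370 = 4.570
Fold change = 2^(−4.570) = 0.0421

0.042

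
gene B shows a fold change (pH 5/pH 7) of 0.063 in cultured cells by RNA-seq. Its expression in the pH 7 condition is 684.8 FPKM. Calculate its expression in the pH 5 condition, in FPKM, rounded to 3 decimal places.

43.142

pH 5 expression = 684.8 × 0.063 = 43.142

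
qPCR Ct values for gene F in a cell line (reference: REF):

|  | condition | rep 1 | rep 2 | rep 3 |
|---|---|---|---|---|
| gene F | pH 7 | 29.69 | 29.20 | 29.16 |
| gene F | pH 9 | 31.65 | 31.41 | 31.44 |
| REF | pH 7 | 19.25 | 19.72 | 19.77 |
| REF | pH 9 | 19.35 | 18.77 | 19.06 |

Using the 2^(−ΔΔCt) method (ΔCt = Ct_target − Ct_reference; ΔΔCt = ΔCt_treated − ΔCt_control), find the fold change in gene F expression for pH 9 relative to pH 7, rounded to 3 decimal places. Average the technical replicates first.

Mean Ct: gene F pH 7 29.350; gene F pH 9 31.500; REF pH 7 19.580; REF pH 9 19.060
ΔCt(pH 7) = 29.350 − 19.580 = 9.770
ΔCt(pH 9) = 31.500 − 19.060 = 12.440
ΔΔCt = 12.440 − 9.770 = 2.670
Fold change = 2^(−2.670) = 0.1571

0.157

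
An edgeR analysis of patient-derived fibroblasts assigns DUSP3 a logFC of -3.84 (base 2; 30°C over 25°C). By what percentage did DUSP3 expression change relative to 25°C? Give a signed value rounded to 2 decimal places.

-93.02%

Fold change = 2^(-3.84) = 0.0698
Percent change = (FC − 1) × 100% = (0.0698 − 1) × 100 = -93.02%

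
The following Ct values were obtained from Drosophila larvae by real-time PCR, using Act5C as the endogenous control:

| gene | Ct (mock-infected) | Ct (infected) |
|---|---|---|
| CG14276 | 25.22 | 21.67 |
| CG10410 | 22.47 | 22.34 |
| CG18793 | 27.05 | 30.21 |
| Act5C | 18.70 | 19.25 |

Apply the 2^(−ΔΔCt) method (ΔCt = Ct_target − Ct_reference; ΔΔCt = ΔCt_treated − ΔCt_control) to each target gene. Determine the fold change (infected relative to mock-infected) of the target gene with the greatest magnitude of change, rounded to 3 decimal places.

CG14276: ΔΔCt = (21.67−19.25) − (25.22−18.70) = 2.42 − 6.52 = -4.10; fold change = 2^4.10 = 17.148
CG10410: ΔΔCt = (22.34−19.25) − (22.47−18.70) = 3.09 − 3.77 = -0.68; fold change = 2^0.68 = 1.602
CG18793: ΔΔCt = (30.21−19.25) − (27.05−18.70) = 10.96 − 8.35 = 2.61; fold change = 2^-2.61 = 0.164
CG14276 has the largest |ΔΔCt| = 4.10.

17.148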